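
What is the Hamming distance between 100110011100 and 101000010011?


Count differing positions: . . ^ ^ ^ . . . ^ ^ ^ ^ = 7 differences

7


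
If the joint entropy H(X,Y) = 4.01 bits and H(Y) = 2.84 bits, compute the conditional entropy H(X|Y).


H(X|Y) = H(X,Y) - H(Y) = 4.01 - 2.84 = 1.17

1.17 bits


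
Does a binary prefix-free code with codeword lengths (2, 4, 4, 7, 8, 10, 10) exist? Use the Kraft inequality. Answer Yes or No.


Kraft sum = sum(2^(-l_i)) = 0.3887, need <= 1. Result: satisfied (a binary prefix-free code with these lengths exists)

Yes


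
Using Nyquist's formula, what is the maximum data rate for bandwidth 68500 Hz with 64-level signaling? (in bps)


Rate = 2 * B * log2(M) = 2 * 68500 * 6.0 = 822000.0

822000.0 bps


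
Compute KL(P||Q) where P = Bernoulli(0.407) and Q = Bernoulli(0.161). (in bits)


KL = p*log2(p/q) + (1-p)*log2((1-p)/(1-q)) = 0.407*log2(0.407/0.161) + 0.593*log2(0.593/0.839) = 0.2477

0.2477 bits


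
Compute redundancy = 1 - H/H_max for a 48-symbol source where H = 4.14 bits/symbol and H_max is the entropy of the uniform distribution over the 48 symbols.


H_max = log2(K) = log2(48) = 5.585 bits/symbol. Redundancy = 1 - H/H_max = 1 - 4.14/5.585 = 1 - 0.7413 = 0.2587

0.2587


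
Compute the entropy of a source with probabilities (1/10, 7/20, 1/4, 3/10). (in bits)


H = -sum(p_i * log2(p_i)). Terms: -(1/10)*log2(1/10) = 0.332193; -(7/20)*log2(7/20) = 0.530101; -(1/4)*log2(1/4) = 0.500000; -(3/10)*log2(3/10) = 0.521090. H = 0.332193 + 0.530101 + 0.500000 + 0.521090 = 1.8834

1.8834 bits


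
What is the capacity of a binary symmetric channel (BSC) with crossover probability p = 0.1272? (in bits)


H(p) = -p*log2(p) - (1-p)*log2(1-p) = -0.1272*log2(0.1272) - 0.8728*log2(0.8728) = 0.378398 + 0.171311 = 0.5497. C = 1 - H(p) = 1 - 0.5497 = 0.4503

0.4503 bits


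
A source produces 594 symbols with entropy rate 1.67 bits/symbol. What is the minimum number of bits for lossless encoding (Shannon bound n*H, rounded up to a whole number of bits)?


Minimum bits >= n * H = 594 * 1.67 = 991.98, rounded up to a whole number of bits = 992

992 bits


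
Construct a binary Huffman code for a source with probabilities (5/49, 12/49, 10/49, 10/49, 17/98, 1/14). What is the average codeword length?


Huffman construction (repeatedly merge the two least-probable nodes; each merge adds 1 bit to every symbol beneath it): 1/14 + 5/49 = 17/98; 17/98 + 17/98 = 17/49; 10/49 + 10/49 = 20/49; 12/49 + 17/49 = 29/49; 20/49 + 29/49 = 1. Resulting codeword lengths (in the order the probabilities were given): (4, 2, 2, 2, 3, 4). L_avg = sum(p_i * l_i) = 5/49*4 + 12/49*2 + 10/49*2 + 10/49*2 + 17/98*3 + 1/14*4 = 247/98 = 2.5204

2.5204 bits


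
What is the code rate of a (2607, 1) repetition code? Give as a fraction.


Rate = k/n = 1/2607

1/2607


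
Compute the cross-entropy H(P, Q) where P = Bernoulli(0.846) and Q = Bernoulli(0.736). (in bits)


H(P,Q) = -p*log2(q) - (1-p)*log2(1-q). -0.846*log2(0.736) = 0.374120; -0.154*log2(0.264) = 0.295894. H(P,Q) = 0.374120 + 0.295894 = 0.67

0.67 bits


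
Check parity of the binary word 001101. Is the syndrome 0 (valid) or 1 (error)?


Syndrome = XOR of all bits = 0 XOR 0 XOR 1 XOR 1 XOR 0 XOR 1 = 1

1


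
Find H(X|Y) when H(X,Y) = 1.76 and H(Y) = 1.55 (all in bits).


H(X|Y) = H(X,Y) - H(Y) = 1.76 - 1.55 = 0.21

0.21 bits


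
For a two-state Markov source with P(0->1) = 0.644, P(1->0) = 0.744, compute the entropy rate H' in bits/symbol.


Stationary distribution: pi_0 = p10/(p01+p10) = 0.536, pi_1 = 0.464. Entropy rate H' = pi_0*H(p01) + pi_1*H(p10) = 0.536*0.9393 + 0.464*0.8207 = 0.8843

0.8843 bits/symbol


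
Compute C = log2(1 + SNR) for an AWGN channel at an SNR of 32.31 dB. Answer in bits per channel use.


SNR_linear = 10^(32.31/10) = 1702.1585; C = log2(1 + SNR_linear) = log2(1 + 1702.1585) = 10.734

10.734 bits/channel use


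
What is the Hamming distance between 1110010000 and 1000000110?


Count differing positions: . ^ ^ . . ^ . ^ ^ . = 5 differences

5


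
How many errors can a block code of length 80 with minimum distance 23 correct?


Correction capability = floor((d-1)/2) = floor((23-1)/2) = 11

11 errors


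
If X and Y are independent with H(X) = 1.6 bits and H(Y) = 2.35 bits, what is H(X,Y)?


For independent variables, H(X,Y) = H(X) + H(Y) = 1.6 + 2.35 = 3.95

3.95 bits


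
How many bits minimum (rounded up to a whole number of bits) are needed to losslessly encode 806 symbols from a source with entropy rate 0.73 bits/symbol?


Minimum bits >= n * H = 806 * 0.73 = 588.38, rounded up to a whole number of bits = 589

589 bits


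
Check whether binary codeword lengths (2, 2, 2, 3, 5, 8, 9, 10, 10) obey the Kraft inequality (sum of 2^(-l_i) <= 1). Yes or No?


Kraft sum = sum(2^(-l_i)) = 0.9141, need <= 1. Result: satisfied (a binary prefix-free code with these lengths exists)

Yes


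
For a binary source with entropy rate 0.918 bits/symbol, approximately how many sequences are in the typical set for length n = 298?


log2|A_typical| = nH = 298 * 0.918 = 273.564, so |A_typical| ~ 2^273.564 = 2.244e+82

2.244e+82


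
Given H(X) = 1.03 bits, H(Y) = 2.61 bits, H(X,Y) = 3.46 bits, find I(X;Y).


I(X;Y) = H(X) + H(Y) - H(X,Y) = 1.03 + 2.61 - 3.46 = 0.18

0.18 bits


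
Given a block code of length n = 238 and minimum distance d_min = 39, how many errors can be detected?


Detection capability = d_min - 1 = 39 - 1 = 38

38 errors


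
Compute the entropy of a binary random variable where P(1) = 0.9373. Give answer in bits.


H = -p*log2(p) - (1-p)*log2(1-p). -0.9373*log2(0.9373) = 0.087560; -0.0627*log2(0.0627) = 0.250511. H = 0.087560 + 0.250511 = 0.3381

0.3381 bits


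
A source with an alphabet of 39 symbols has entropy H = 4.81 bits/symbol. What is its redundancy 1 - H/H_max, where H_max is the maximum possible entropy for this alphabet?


H_max = log2(K) = log2(39) = 5.2854 bits/symbol. Redundancy = 1 - H/H_max = 1 - 4.81/5.2854 = 1 - 0.9101 = 0.0899

0.0899


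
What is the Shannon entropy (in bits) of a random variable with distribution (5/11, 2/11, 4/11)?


H = -sum(p_i * log2(p_i)). Terms: -(5/11)*log2(5/11) = 0.517047; -(2/11)*log2(2/11) = 0.447169; -(4/11)*log2(4/11) = 0.530702. H = 0.517047 + 0.447169 + 0.530702 = 1.4949

1.4949 bits


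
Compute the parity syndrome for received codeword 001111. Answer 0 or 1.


Syndrome = XOR of all bits = 0 XOR 0 XOR 1 XOR 1 XOR 1 XOR 1 = 0

0


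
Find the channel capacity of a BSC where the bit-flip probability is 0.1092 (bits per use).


H(p) = -p*log2(p) - (1-p)*log2(1-p) = -0.1092*log2(0.1092) - 0.8908*log2(0.8908) = 0.348889 + 0.148609 = 0.4975. C = 1 - H(p) = 1 - 0.4975 = 0.5025

0.5025 bits


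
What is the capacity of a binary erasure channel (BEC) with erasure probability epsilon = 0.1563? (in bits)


C = 1 - epsilon = 1 - 0.1563 = 0.8437

0.8437 bits


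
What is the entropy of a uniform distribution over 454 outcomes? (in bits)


H = log2(n) = log2(454) = 8.8265

8.8265 bits


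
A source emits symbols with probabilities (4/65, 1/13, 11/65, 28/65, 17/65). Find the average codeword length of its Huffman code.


Huffman construction (repeatedly merge the two least-probable nodes; each merge adds 1 bit to every symbol beneath it): 4/65 + 1/13 = 9/65; 9/65 + 11/65 = 4/13; 17/65 + 4/13 = 37/65; 28/65 + 37/65 = 1. Resulting codeword lengths (in the order the probabilities were given): (4, 4, 3, 1, 2). L_avg = sum(p_i * l_i) = 4/65*4 + 1/13*4 + 11/65*3 + 28/65*1 + 17/65*2 = 131/65 = 2.0154

2.0154 bits


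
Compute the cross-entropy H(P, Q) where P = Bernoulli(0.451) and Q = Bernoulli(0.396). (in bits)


H(P,Q) = -p*log2(q) - (1-p)*log2(1-q). -0.451*log2(0.396) = 0.602729; -0.549*log2(0.604) = 0.399331. H(P,Q) = 0.602729 + 0.399331 = 1.0021

1.0021 bits


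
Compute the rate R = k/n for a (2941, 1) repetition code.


Rate = k/n = 1/2941

1/2941


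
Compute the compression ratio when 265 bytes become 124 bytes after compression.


Ratio = original / compressed = 265 / 124 = 2.1371

2.1371


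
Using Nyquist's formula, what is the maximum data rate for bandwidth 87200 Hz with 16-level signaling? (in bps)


Rate = 2 * B * log2(M) = 2 * 87200 * 4.0 = 697600.0

697600.0 bps


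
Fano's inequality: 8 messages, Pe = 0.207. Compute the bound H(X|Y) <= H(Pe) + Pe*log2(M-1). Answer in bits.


H(Pe) = -Pe*log2(Pe) - (1-Pe)*log2(1-Pe) = -0.207*log2(0.207) - 0.793*log2(0.793) = 0.470366 + 0.265344 = 0.7357. Pe*log2(M-1) = 0.207*log2(7) = 0.581122. Bound = H(Pe) + Pe*log2(M-1) = 0.470366 + 0.265344 + 0.581122 = 1.3168

1.3168 bits


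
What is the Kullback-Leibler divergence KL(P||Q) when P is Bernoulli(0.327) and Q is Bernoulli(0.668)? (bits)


KL = p*log2(p/q) + (1-p)*log2((1-p)/(1-q)) = 0.327*log2(0.327/0.668) + 0.673*log2(0.673/0.332) = 0.3491

0.3491 bits


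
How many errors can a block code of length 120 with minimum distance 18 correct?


Correction capability = floor((d-1)/2) = floor((18-1)/2) = 8

8 errors


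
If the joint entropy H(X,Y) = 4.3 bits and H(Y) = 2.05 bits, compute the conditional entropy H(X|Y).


H(X|Y) = H(X,Y) - H(Y) = 4.3 - 2.05 = 2.25

2.25 bits


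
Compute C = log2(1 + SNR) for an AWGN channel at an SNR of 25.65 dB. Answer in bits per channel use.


SNR_linear = 10^(25.65/10) = 367.2823; C = log2(1 + SNR_linear) = log2(1 + 367.2823) = 8.5247

8.5247 bits/channel use


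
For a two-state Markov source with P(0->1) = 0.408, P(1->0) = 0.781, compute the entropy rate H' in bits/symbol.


Stationary distribution: pi_0 = p10/(p01+p10) = 0.6569, pi_1 = 0.3431. Entropy rate H' = pi_0*H(p01) + pi_1*H(p10) = 0.6569*0.9754 + 0.3431*0.7583 = 0.9009

0.9009 bits/symbol


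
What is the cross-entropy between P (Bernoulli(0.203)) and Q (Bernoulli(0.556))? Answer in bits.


H(P,Q) = -p*log2(q) - (1-p)*log2(1-q). -0.203*log2(0.556) = 0.171909; -0.797*log2(0.444) = 0.933581. H(P,Q) = 0.171909 + 0.933581 = 1.1055

1.1055 bits


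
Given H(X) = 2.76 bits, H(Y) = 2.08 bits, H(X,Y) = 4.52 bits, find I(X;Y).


I(X;Y) = H(X) + H(Y) - H(X,Y) = 2.76 + 2.08 - 4.52 = 0.32

0.32 bits


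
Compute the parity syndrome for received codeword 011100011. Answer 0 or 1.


Syndrome = XOR of all bits = 0 XOR 1 XOR 1 XOR 1 XOR 0 XOR 0 XOR 0 XOR 1 XOR 1 = 1

1


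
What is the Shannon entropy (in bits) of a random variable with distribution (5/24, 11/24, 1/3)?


H = -sum(p_i * log2(p_i)). Terms: -(5/24)*log2(5/24) = 0.471466; -(11/24)*log2(11/24) = 0.515868; -(1/3)*log2(1/3) = 0.528321. H = 0.471466 + 0.515868 + 0.528321 = 1.5157

1.5157 bits


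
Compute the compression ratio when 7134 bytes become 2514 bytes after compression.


Ratio = original / compressed = 7134 / 2514 = 2.8377

2.8377


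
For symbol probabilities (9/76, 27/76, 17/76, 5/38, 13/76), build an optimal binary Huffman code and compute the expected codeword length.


Huffman construction (repeatedly merge the two least-probable nodes; each merge adds 1 bit to every symbol beneath it): 9/76 + 5/38 = 1/4; 13/76 + 17/76 = 15/38; 1/4 + 27/76 = 23/38; 15/38 + 23/38 = 1. Resulting codeword lengths (in the order the probabilities were given): (3, 2, 2, 3, 2). L_avg = sum(p_i * l_i) = 9/76*3 + 27/76*2 + 17/76*2 + 5/38*3 + 13/76*2 = 9/4 = 2.25

2.25 bits


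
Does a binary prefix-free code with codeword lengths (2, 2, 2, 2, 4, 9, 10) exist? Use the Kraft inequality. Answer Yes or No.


Kraft sum = sum(2^(-l_i)) = 1.0654, need <= 1. Result: violated (a binary prefix-free code with these lengths cannot exist)

No


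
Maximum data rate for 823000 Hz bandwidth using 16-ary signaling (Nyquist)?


Rate = 2 * B * log2(M) = 2 * 823000 * 4.0 = 6584000.0

6584000.0 bps


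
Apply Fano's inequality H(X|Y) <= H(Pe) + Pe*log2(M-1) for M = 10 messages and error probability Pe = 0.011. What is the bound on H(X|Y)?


H(Pe) = -Pe*log2(Pe) - (1-Pe)*log2(1-Pe) = -0.011*log2(0.011) - 0.989*log2(0.989) = 0.071570 + 0.015782 = 0.0874. Pe*log2(M-1) = 0.011*log2(9) = 0.034869. Bound = H(Pe) + Pe*log2(M-1) = 0.071570 + 0.015782 + 0.034869 = 0.1222

0.1222 bits


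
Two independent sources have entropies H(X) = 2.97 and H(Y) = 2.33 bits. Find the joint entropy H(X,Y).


For independent variables, H(X,Y) = H(X) + H(Y) = 2.97 + 2.33 = 5.3

5.3 bits


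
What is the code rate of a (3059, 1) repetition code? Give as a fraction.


Rate = k/n = 1/3059

1/3059


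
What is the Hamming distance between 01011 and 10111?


Count differing positions: ^ ^ ^ . . = 3 differences

3


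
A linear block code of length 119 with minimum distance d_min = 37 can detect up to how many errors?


Detection capability = d_min - 1 = 37 - 1 = 36

36 errors


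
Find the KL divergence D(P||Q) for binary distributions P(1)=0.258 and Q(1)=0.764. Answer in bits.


KL = p*log2(p/q) + (1-p)*log2((1-p)/(1-q)) = 0.258*log2(0.258/0.764) + 0.742*log2(0.742/0.236) = 0.8222

0.8222 bits


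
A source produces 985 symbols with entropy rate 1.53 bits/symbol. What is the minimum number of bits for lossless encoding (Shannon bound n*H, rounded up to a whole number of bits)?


Minimum bits >= n * H = 985 * 1.53 = 1507.05, rounded up to a whole number of bits = 1508

1508 bits


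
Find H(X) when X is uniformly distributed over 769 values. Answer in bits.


H = log2(n) = log2(769) = 9.5868

9.5868 bits


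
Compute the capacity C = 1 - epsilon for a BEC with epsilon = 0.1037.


C = 1 - epsilon = 1 - 0.1037 = 0.8963

0.8963 bits


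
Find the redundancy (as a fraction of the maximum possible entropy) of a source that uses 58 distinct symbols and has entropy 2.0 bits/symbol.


H_max = log2(K) = log2(58) = 5.858 bits/symbol. Redundancy = 1 - H/H_max = 1 - 2.0/5.858 = 1 - 0.3414 = 0.6586

0.6586


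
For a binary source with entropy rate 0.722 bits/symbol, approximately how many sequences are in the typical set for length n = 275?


log2|A_typical| = nH = 275 * 0.722 = 198.55, so |A_typical| ~ 2^198.55 = 5.882e+59

5.882e+59


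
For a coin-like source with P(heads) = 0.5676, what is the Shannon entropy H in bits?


H = -p*log2(p) - (1-p)*log2(1-p). -0.5676*log2(0.5676) = 0.463760; -0.4324*log2(0.4324) = 0.523014. H = 0.463760 + 0.523014 = 0.9868

0.9868 bits


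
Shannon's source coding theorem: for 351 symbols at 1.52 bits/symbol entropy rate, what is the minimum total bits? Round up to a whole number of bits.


Minimum bits >= n * H = 351 * 1.52 = 533.52, rounded up to a whole number of bits = 534

534 bits


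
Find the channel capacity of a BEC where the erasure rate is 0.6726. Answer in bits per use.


C = 1 - epsilon = 1 - 0.6726 = 0.3274

0.3274 bits


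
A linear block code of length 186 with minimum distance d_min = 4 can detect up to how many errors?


Detection capability = d_min - 1 = 4 - 1 = 3

3 errors


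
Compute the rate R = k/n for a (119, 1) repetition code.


Rate = k/n = 1/119

1/119


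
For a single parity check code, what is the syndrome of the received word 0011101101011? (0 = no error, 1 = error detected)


Syndrome = XOR of all bits = 0 XOR 0 XOR 1 XOR 1 XOR 1 XOR 0 XOR 1 XOR 1 XOR 0 XOR 1 XOR 0 XOR 1 XOR 1 = 0

0


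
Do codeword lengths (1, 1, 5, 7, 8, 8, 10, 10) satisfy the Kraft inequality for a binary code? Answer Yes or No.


Kraft sum = sum(2^(-l_i)) = 1.0488, need <= 1. Result: violated (a binary prefix-free code with these lengths cannot exist)

No


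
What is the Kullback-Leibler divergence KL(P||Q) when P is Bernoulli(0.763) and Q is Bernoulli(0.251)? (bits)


KL = p*log2(p/q) + (1-p)*log2((1-p)/(1-q)) = 0.763*log2(0.763/0.251) + 0.237*log2(0.237/0.749) = 0.8304

0.8304 bits


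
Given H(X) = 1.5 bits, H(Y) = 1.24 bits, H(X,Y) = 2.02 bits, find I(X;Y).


I(X;Y) = H(X) + H(Y) - H(X,Y) = 1.5 + 1.24 - 2.02 = 0.72

0.72 bits


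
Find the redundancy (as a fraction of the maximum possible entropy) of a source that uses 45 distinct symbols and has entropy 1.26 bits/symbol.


H_max = log2(K) = log2(45) = 5.4919 bits/symbol. Redundancy = 1 - H/H_max = 1 - 1.26/5.4919 = 1 - 0.2294 = 0.7706

0.7706


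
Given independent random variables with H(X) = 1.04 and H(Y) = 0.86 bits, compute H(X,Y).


For independent variables, H(X,Y) = H(X) + H(Y) = 1.04 + 0.86 = 1.9

1.9 bits


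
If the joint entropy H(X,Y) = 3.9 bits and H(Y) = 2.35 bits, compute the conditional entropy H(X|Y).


H(X|Y) = H(X,Y) - H(Y) = 3.9 - 2.35 = 1.55

1.55 bits


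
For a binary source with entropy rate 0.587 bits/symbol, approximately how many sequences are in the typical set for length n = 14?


log2|A_typical| = nH = 14 * 0.587 = 8.218, so |A_typical| ~ 2^8.218 = 2.978e+02

2.978e+02


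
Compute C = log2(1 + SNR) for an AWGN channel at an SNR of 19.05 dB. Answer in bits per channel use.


SNR_linear = 10^(19.05/10) = 80.3526; C = log2(1 + SNR_linear) = log2(1 + 80.3526) = 6.3461

6.3461 bits/channel use


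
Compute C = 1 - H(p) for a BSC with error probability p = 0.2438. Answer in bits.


H(p) = -p*log2(p) - (1-p)*log2(1-p) = -0.2438*log2(0.2438) - 0.7562*log2(0.7562) = 0.496433 + 0.304870 = 0.8013. C = 1 - H(p) = 1 - 0.8013 = 0.1987

0.1987 bits


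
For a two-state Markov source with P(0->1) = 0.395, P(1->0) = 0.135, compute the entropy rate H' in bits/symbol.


Stationary distribution: pi_0 = p10/(p01+p10) = 0.2547, pi_1 = 0.7453. Entropy rate H' = pi_0*H(p01) + pi_1*H(p10) = 0.2547*0.968 + 0.7453*0.571 = 0.6721

0.6721 bits/symbol


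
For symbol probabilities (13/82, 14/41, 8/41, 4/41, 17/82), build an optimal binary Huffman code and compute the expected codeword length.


Huffman construction (repeatedly merge the two least-probable nodes; each merge adds 1 bit to every symbol beneath it): 4/41 + 13/82 = 21/82; 8/41 + 17/82 = 33/82; 21/82 + 14/41 = 49/82; 33/82 + 49/82 = 1. Resulting codeword lengths (in the order the probabilities were given): (3, 2, 2, 3, 2). L_avg = sum(p_i * l_i) = 13/82*3 + 14/41*2 + 8/41*2 + 4/41*3 + 17/82*2 = 185/82 = 2.2561

2.2561 bits


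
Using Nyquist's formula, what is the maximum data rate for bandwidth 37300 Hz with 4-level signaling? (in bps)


Rate = 2 * B * log2(M) = 2 * 37300 * 2.0 = 149200.0

149200.0 bps


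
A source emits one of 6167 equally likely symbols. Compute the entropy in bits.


H = log2(n) = log2(6167) = 12.5904

12.5904 bits


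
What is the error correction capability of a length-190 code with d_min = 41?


Correction capability = floor((d-1)/2) = floor((41-1)/2) = 20

20 errors


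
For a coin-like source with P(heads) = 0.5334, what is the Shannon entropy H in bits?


H = -p*log2(p) - (1-p)*log2(1-p). -0.5334*log2(0.5334) = 0.483639; -0.4666*log2(0.4666) = 0.513140. H = 0.483639 + 0.513140 = 0.9968

0.9968 bits


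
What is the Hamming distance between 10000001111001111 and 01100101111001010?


Count differing positions: ^ ^ ^ . . ^ . . . . . . . . ^ . ^ = 6 differences

6


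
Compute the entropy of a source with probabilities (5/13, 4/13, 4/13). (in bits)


H = -sum(p_i * log2(p_i)). Terms: -(5/13)*log2(5/13) = 0.530197; -(4/13)*log2(4/13) = 0.523212; -(4/13)*log2(4/13) = 0.523212. H = 0.530197 + 0.523212 + 0.523212 = 1.5766

1.5766 bits


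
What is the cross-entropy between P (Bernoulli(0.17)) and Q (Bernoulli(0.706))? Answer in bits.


H(P,Q) = -p*log2(q) - (1-p)*log2(1-q). -0.17*log2(0.706) = 0.085384; -0.83*log2(0.294) = 1.465873. H(P,Q) = 0.085384 + 1.465873 = 1.5513

1.5513 bits


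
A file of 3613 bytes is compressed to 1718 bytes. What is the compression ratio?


Ratio = original / compressed = 3613 / 1718 = 2.103

2.103


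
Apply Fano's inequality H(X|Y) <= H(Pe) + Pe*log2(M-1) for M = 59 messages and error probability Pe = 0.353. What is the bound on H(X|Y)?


H(Pe) = -Pe*log2(Pe) - (1-Pe)*log2(1-Pe) = -0.353*log2(0.353) - 0.647*log2(0.647) = 0.530298 + 0.406421 = 0.9367. Pe*log2(M-1) = 0.353*log2(58) = 2.067867. Bound = H(Pe) + Pe*log2(M-1) = 0.530298 + 0.406421 + 2.067867 = 3.0046

3.0046 bits


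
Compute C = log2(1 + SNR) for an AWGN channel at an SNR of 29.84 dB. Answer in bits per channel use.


SNR_linear = 10^(29.84/10) = 963.829; C = log2(1 + SNR_linear) = log2(1 + 963.829) = 9.9141

9.9141 bits/channel use


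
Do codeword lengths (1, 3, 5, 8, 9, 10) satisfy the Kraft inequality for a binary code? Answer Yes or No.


Kraft sum = sum(2^(-l_i)) = 0.6631, need <= 1. Result: satisfied (a binary prefix-free code with these lengths exists)

Yes


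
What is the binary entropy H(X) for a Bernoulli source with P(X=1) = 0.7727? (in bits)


H = -p*log2(p) - (1-p)*log2(1-p). -0.7727*log2(0.7727) = 0.287460; -0.2273*log2(0.2273) = 0.485815. H = 0.287460 + 0.485815 = 0.7733

0.7733 bits


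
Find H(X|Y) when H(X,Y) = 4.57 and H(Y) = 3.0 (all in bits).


H(X|Y) = H(X,Y) - H(Y) = 4.57 - 3.0 = 1.57

1.57 bits


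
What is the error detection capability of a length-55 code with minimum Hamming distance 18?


Detection capability = d_min - 1 = 18 - 1 = 17

17 errors


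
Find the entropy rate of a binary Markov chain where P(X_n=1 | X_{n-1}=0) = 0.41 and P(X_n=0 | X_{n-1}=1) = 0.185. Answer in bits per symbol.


Stationary distribution: pi_0 = p10/(p01+p10) = 0.3109, pi_1 = 0.6891. Entropy rate H' = pi_0*H(p01) + pi_1*H(p10) = 0.3109*0.9765 + 0.6891*0.6909 = 0.7797

0.7797 bits/symbol


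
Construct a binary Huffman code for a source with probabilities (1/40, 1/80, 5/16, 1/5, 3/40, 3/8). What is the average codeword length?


Huffman construction (repeatedly merge the two least-probable nodes; each merge adds 1 bit to every symbol beneath it): 1/80 + 1/40 = 3/80; 3/80 + 3/40 = 9/80; 9/80 + 1/5 = 5/16; 5/16 + 5/16 = 5/8; 3/8 + 5/8 = 1. Resulting codeword lengths (in the order the probabilities were given): (5, 5, 2, 3, 4, 1). L_avg = sum(p_i * l_i) = 1/40*5 + 1/80*5 + 5/16*2 + 1/5*3 + 3/40*4 + 3/8*1 = 167/80 = 2.0875

2.0875 bits


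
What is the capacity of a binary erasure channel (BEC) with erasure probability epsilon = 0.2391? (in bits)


C = 1 - epsilon = 1 - 0.2391 = 0.7609

0.7609 bits


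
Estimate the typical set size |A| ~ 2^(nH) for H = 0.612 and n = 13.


log2|A_typical| = nH = 13 * 0.612 = 7.956, so |A_typical| ~ 2^7.956 = 2.483e+02

2.483e+02


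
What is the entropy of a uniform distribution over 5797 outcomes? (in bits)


H = log2(n) = log2(5797) = 12.5011

12.5011 bits


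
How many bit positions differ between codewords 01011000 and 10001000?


Count differing positions: ^ ^ . ^ . . . . = 3 differences

3


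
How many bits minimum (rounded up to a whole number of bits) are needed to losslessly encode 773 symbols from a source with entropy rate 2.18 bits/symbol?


Minimum bits >= n * H = 773 * 2.18 = 1685.14, rounded up to a whole number of bits = 1686

1686 bits


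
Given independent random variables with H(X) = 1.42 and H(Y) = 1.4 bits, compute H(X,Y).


For independent variables, H(X,Y) = H(X) + H(Y) = 1.42 + 1.4 = 2.82

2.82 bits


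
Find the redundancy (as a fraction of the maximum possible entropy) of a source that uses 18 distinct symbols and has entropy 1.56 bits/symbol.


H_max = log2(K) = log2(18) = 4.1699 bits/symbol. Redundancy = 1 - H/H_max = 1 - 1.56/4.1699 = 1 - 0.3741 = 0.6259

0.6259


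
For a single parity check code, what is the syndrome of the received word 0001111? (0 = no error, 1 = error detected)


Syndrome = XOR of all bits = 0 XOR 0 XOR 0 XOR 1 XOR 1 XOR 1 XOR 1 = 0

0


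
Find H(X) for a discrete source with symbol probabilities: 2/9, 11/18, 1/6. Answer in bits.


H = -sum(p_i * log2(p_i)). Terms: -(2/9)*log2(2/9) = 0.482206; -(11/18)*log2(11/18) = 0.434190; -(1/6)*log2(1/6) = 0.430827. H = 0.482206 + 0.434190 + 0.430827 = 1.3472

1.3472 bits


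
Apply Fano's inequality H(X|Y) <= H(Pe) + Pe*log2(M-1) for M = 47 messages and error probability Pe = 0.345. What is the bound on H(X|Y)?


H(Pe) = -Pe*log2(Pe) - (1-Pe)*log2(1-Pe) = -0.345*log2(0.345) - 0.655*log2(0.655) = 0.529689 + 0.399834 = 0.9295. Pe*log2(M-1) = 0.345*log2(46) = 1.905629. Bound = H(Pe) + Pe*log2(M-1) = 0.529689 + 0.399834 + 1.905629 = 2.8352

2.8352 bits


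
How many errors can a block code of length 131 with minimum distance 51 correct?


Correction capability = floor((d-1)/2) = floor((51-1)/2) = 25

25 errors


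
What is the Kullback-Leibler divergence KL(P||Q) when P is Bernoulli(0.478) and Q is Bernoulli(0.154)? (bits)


KL = p*log2(p/q) + (1-p)*log2((1-p)/(1-q)) = 0.478*log2(0.478/0.154) + 0.522*log2(0.522/0.846) = 0.4175

0.4175 bits


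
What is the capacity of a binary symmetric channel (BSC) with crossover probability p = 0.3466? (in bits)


H(p) = -p*log2(p) - (1-p)*log2(1-p) = -0.3466*log2(0.3466) - 0.6534*log2(0.6534) = 0.529832 + 0.401163 = 0.931. C = 1 - H(p) = 1 - 0.931 = 0.069

0.069 bits


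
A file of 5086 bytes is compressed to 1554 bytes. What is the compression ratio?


Ratio = original / compressed = 5086 / 1554 = 3.2728

3.2728


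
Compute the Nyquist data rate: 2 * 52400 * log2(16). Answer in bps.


Rate = 2 * B * log2(M) = 2 * 52400 * 4.0 = 419200.0

419200.0 bps


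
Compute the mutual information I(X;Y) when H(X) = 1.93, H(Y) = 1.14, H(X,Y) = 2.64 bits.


I(X;Y) = H(X) + H(Y) - H(X,Y) = 1.93 + 1.14 - 2.64 = 0.43

0.43 bits


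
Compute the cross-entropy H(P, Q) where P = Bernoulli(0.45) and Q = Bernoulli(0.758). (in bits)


H(P,Q) = -p*log2(q) - (1-p)*log2(1-q). -0.45*log2(0.758) = 0.179879; -0.55*log2(0.242) = 1.125807. H(P,Q) = 0.179879 + 1.125807 = 1.3057

1.3057 bits


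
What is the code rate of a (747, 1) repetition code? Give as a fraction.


Rate = k/n = 1/747

1/747


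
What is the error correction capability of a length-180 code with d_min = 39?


Correction capability = floor((d-1)/2) = floor((39-1)/2) = 19

19 errors


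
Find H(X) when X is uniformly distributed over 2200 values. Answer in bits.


H = log2(n) = log2(2200) = 11.1033

11.1033 bits


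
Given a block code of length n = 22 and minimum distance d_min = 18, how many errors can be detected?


Detection capability = d_min - 1 = 18 - 1 = 17

17 errors


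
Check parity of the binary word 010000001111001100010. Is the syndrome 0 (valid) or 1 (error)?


Syndrome = XOR of all bits = 0 XOR 1 XOR 0 XOR 0 XOR 0 XOR 0 XOR 0 XOR 0 XOR 1 XOR 1 XOR 1 XOR 1 XOR 0 XOR 0 XOR 1 XOR 1 XOR 0 XOR 0 XOR 0 XOR 1 XOR 0 = 0

0


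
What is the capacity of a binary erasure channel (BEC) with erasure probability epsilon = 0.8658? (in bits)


C = 1 - epsilon = 1 - 0.8658 = 0.1342

0.1342 bits


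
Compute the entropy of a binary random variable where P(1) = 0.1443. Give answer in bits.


H = -p*log2(p) - (1-p)*log2(1-p). -0.1443*log2(0.1443) = 0.403009; -0.8557*log2(0.8557) = 0.192381. H = 0.403009 + 0.192381 = 0.5954

0.5954 bits


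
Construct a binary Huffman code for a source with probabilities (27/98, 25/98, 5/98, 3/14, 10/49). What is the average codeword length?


Huffman construction (repeatedly merge the two least-probable nodes; each merge adds 1 bit to every symbol beneath it): 5/98 + 10/49 = 25/98; 3/14 + 25/98 = 23/49; 25/98 + 27/98 = 26/49; 23/49 + 26/49 = 1. Resulting codeword lengths (in the order the probabilities were given): (2, 2, 3, 2, 3). L_avg = sum(p_i * l_i) = 27/98*2 + 25/98*2 + 5/98*3 + 3/14*2 + 10/49*3 = 221/98 = 2.2551

2.2551 bits


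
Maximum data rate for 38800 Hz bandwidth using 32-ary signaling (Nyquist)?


Rate = 2 * B * log2(M) = 2 * 38800 * 5.0 = 388000.0

388000.0 bps


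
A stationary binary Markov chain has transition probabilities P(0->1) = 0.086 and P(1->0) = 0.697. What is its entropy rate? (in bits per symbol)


Stationary distribution: pi_0 = p10/(p01+p10) = 0.8902, pi_1 = 0.1098. Entropy rate H' = pi_0*H(p01) + pi_1*H(p10) = 0.8902*0.423 + 0.1098*0.8849 = 0.4737

0.4737 bits/symbol


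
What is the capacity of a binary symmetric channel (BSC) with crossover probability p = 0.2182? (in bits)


H(p) = -p*log2(p) - (1-p)*log2(1-p) = -0.2182*log2(0.2182) - 0.7818*log2(0.7818) = 0.479228 + 0.277639 = 0.7569. C = 1 - H(p) = 1 - 0.7569 = 0.2431

0.2431 bits


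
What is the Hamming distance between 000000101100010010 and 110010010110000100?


Count differing positions: ^ ^ . . ^ . ^ ^ ^ . ^ . . ^ . ^ ^ . = 10 differences

10


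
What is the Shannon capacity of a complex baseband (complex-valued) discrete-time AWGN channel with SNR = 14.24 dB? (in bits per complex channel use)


SNR_linear = 10^(14.24/10) = 26.5461; C = log2(1 + SNR_linear) = log2(1 + 26.5461) = 4.7838

4.7838 bits/channel use


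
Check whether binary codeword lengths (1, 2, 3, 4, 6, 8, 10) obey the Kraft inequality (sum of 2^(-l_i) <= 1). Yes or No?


Kraft sum = sum(2^(-l_i)) = 0.958, need <= 1. Result: satisfied (a binary prefix-free code with these lengths exists)

Yes


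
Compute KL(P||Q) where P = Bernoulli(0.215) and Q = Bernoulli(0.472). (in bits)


KL = p*log2(p/q) + (1-p)*log2((1-p)/(1-q)) = 0.215*log2(0.215/0.472) + 0.785*log2(0.785/0.528) = 0.2052

0.2052 bits


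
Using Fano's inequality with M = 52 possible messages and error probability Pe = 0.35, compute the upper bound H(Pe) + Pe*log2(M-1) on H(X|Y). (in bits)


H(Pe) = -Pe*log2(Pe) - (1-Pe)*log2(1-Pe) = -0.35*log2(0.35) - 0.65*log2(0.65) = 0.530101 + 0.403967 = 0.9341. Pe*log2(M-1) = 0.35*log2(51) = 1.985349. Bound = H(Pe) + Pe*log2(M-1) = 0.530101 + 0.403967 + 1.985349 = 2.9194

2.9194 bits


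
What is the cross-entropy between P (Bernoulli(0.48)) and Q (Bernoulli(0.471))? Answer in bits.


H(P,Q) = -p*log2(q) - (1-p)*log2(1-q). -0.48*log2(0.471) = 0.521376; -0.52*log2(0.529) = 0.477703. H(P,Q) = 0.521376 + 0.477703 = 0.9991

0.9991 bits


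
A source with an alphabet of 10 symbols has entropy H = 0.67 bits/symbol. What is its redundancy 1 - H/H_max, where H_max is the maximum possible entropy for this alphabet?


H_max = log2(K) = log2(10) = 3.3219 bits/symbol. Redundancy = 1 - H/H_max = 1 - 0.67/3.3219 = 1 - 0.2017 = 0.7983

0.7983


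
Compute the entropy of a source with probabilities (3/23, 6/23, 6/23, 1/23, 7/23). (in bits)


H = -sum(p_i * log2(p_i)). Terms: -(3/23)*log2(3/23) = 0.383296; -(6/23)*log2(6/23) = 0.505722; -(6/23)*log2(6/23) = 0.505722; -(1/23)*log2(1/23) = 0.196677; -(7/23)*log2(7/23) = 0.522324. H = 0.383296 + 0.505722 + 0.505722 + 0.196677 + 0.522324 = 2.1137

2.1137 bits


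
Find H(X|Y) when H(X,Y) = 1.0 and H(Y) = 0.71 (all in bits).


H(X|Y) = H(X,Y) - H(Y) = 1.0 - 0.71 = 0.29

0.29 bits


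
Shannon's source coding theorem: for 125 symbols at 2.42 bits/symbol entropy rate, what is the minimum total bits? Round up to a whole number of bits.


Minimum bits >= n * H = 125 * 2.42 = 302.5, rounded up to a whole number of bits = 303

303 bits


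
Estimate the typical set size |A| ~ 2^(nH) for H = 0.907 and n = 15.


log2|A_typical| = nH = 15 * 0.907 = 13.605, so |A_typical| ~ 2^13.605 = 1.246e+04

1.246e+04


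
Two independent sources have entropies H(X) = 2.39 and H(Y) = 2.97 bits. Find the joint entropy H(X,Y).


For independent variables, H(X,Y) = H(X) + H(Y) = 2.39 + 2.97 = 5.36

5.36 bits


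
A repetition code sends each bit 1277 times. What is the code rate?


Rate = k/n = 1/1277

1/1277


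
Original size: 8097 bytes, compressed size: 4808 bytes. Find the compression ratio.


Ratio = original / compressed = 8097 / 4808 = 1.6841

1.6841


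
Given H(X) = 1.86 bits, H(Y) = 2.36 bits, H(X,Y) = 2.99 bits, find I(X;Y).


I(X;Y) = H(X) + H(Y) - H(X,Y) = 1.86 + 2.36 - 2.99 = 1.23

1.23 bits


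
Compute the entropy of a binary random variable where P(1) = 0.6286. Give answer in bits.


H = -p*log2(p) - (1-p)*log2(1-p). -0.6286*log2(0.6286) = 0.421027; -0.3714*log2(0.3714) = 0.530714. H = 0.421027 + 0.530714 = 0.9517

0.9517 bits


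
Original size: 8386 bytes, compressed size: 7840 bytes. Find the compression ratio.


Ratio = original / compressed = 8386 / 7840 = 1.0696

1.0696


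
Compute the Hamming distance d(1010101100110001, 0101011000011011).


Count differing positions: ^ ^ ^ ^ ^ ^ . ^ . . ^ . ^ . ^ . = 10 differences

10


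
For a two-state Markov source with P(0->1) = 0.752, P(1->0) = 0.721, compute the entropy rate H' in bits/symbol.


Stationary distribution: pi_0 = p10/(p01+p10) = 0.4895, pi_1 = 0.5105. Entropy rate H' = pi_0*H(p01) + pi_1*H(p10) = 0.4895*0.8081 + 0.5105*0.8541 = 0.8316

0.8316 bits/symbol


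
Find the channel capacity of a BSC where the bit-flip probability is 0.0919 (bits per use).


H(p) = -p*log2(p) - (1-p)*log2(1-p) = -0.0919*log2(0.0919) - 0.9081*log2(0.9081) = 0.316484 + 0.126296 = 0.4428. C = 1 - H(p) = 1 - 0.4428 = 0.5572

0.5572 bits


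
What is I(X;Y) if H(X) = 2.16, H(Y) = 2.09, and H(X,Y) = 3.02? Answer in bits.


I(X;Y) = H(X) + H(Y) - H(X,Y) = 2.16 + 2.09 - 3.02 = 1.23

1.23 bits


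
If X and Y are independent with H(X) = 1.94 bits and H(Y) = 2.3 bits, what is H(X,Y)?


For independent variables, H(X,Y) = H(X) + H(Y) = 1.94 + 2.3 = 4.24

4.24 bits


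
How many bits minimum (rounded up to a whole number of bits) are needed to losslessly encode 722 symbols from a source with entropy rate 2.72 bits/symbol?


Minimum bits >= n * H = 722 * 2.72 = 1963.84, rounded up to a whole number of bits = 1964

1964 bits


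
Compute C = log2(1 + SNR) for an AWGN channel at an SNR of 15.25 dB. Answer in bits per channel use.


SNR_linear = 10^(15.25/10) = 33.4965; C = log2(1 + SNR_linear) = log2(1 + 33.4965) = 5.1084

5.1084 bits/channel use


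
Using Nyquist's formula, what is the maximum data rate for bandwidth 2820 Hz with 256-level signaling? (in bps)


Rate = 2 * B * log2(M) = 2 * 2820 * 8.0 = 45120.0

45120.0 bps


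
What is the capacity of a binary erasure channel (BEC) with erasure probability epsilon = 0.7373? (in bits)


C = 1 - epsilon = 1 - 0.7373 = 0.2627

0.2627 bits


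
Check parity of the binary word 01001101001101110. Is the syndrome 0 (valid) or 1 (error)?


Syndrome = XOR of all bits = 0 XOR 1 XOR 0 XOR 0 XOR 1 XOR 1 XOR 0 XOR 1 XOR 0 XOR 0 XOR 1 XOR 1 XOR 0 XOR 1 XOR 1 XOR 1 XOR 0 = 1

1


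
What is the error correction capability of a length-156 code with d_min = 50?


Correction capability = floor((d-1)/2) = floor((50-1)/2) = 24

24 errors


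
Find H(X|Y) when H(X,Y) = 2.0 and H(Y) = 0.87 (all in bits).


H(X|Y) = H(X,Y) - H(Y) = 2.0 - 0.87 = 1.13

1.13 bits


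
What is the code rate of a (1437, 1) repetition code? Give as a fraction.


Rate = k/n = 1/1437

1/1437


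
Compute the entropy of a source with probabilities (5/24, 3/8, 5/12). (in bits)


H = -sum(p_i * log2(p_i)). Terms: -(5/24)*log2(5/24) = 0.471466; -(3/8)*log2(3/8) = 0.530639; -(5/12)*log2(5/12) = 0.526264. H = 0.471466 + 0.530639 + 0.526264 = 1.5284

1.5284 bits


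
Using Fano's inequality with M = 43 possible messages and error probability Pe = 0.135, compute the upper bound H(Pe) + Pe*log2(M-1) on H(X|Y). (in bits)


H(Pe) = -Pe*log2(Pe) - (1-Pe)*log2(1-Pe) = -0.135*log2(0.135) - 0.865*log2(0.865) = 0.390011 + 0.180982 = 0.571. Pe*log2(M-1) = 0.135*log2(42) = 0.727963. Bound = H(Pe) + Pe*log2(M-1) = 0.390011 + 0.180982 + 0.727963 = 1.299

1.299 bits


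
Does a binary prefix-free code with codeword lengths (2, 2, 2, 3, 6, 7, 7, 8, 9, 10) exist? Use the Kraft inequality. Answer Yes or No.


Kraft sum = sum(2^(-l_i)) = 0.9131, need <= 1. Result: satisfied (a binary prefix-free code with these lengths exists)

Yes


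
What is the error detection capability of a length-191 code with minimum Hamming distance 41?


Detection capability = d_min - 1 = 41 - 1 = 40

40 errors


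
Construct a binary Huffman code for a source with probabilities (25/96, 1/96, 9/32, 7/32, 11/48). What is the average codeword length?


Huffman construction (repeatedly merge the two least-probable nodes; each merge adds 1 bit to every symbol beneath it): 1/96 + 7/32 = 11/48; 11/48 + 11/48 = 11/24; 25/96 + 9/32 = 13/24; 11/24 + 13/24 = 1. Resulting codeword lengths (in the order the probabilities were given): (2, 3, 2, 3, 2). L_avg = sum(p_i * l_i) = 25/96*2 + 1/96*3 + 9/32*2 + 7/32*3 + 11/48*2 = 107/48 = 2.2292

2.2292 bits


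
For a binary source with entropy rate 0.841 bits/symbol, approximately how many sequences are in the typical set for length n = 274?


log2|A_typical| = nH = 274 * 0.841 = 230.434, so |A_typical| ~ 2^230.434 = 2.331e+69

2.331e+69


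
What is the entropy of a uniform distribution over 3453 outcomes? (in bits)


H = log2(n) = log2(3453) = 11.7536

11.7536 bits


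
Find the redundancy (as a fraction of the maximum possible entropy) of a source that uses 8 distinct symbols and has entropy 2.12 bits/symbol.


H_max = log2(K) = log2(8) = 3.0 bits/symbol. Redundancy = 1 - H/H_max = 1 - 2.12/3.0 = 1 - 0.7067 = 0.2933

0.2933


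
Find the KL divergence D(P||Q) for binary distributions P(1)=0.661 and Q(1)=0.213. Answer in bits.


KL = p*log2(p/q) + (1-p)*log2((1-p)/(1-q)) = 0.661*log2(0.661/0.213) + 0.339*log2(0.339/0.787) = 0.668

0.668 bits


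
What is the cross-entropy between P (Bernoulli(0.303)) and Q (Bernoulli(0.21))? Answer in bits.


H(P,Q) = -p*log2(q) - (1-p)*log2(1-q). -0.303*log2(0.21) = 0.682216; -0.697*log2(0.79) = 0.237033. H(P,Q) = 0.682216 + 0.237033 = 0.9192

0.9192 bits


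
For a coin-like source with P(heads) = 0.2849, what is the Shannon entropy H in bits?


H = -p*log2(p) - (1-p)*log2(1-p). -0.2849*log2(0.2849) = 0.516089; -0.7151*log2(0.7151) = 0.345953. H = 0.516089 + 0.345953 = 0.862

0.862 bits


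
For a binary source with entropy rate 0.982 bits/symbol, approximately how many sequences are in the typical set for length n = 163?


log2|A_typical| = nH = 163 * 0.982 = 160.066, so |A_typical| ~ 2^160.066 = 1.530e+48

1.530e+48


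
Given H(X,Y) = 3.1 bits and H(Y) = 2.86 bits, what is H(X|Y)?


H(X|Y) = H(X,Y) - H(Y) = 3.1 - 2.86 = 0.24

0.24 bits


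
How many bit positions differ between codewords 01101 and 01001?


Count differing positions: . . ^ . . = 1 differences

1


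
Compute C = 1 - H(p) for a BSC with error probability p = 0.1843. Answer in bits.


H(p) = -p*log2(p) - (1-p)*log2(1-p) = -0.1843*log2(0.1843) - 0.8157*log2(0.8157) = 0.449668 + 0.239726 = 0.6894. C = 1 - H(p) = 1 - 0.6894 = 0.3106

0.3106 bits


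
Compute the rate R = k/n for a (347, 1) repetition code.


Rate = k/n = 1/347

1/347


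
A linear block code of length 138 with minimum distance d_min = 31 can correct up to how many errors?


Correction capability = floor((d-1)/2) = floor((31-1)/2) = 15

15 errors


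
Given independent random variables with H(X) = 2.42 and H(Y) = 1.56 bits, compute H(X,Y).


For independent variables, H(X,Y) = H(X) + H(Y) = 2.42 + 1.56 = 3.98

3.98 bits


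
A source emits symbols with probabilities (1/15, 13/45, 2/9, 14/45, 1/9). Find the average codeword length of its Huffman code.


Huffman construction (repeatedly merge the two least-probable nodes; each merge adds 1 bit to every symbol beneath it): 1/15 + 1/9 = 8/45; 8/45 + 2/9 = 2/5; 13/45 + 14/45 = 3/5; 2/5 + 3/5 = 1. Resulting codeword lengths (in the order the probabilities were given): (3, 2, 2, 2, 3). L_avg = sum(p_i * l_i) = 1/15*3 + 13/45*2 + 2/9*2 + 14/45*2 + 1/9*3 = 98/45 = 2.1778

2.1778 bits


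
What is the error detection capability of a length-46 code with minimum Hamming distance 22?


Detection capability = d_min - 1 = 22 - 1 = 21

21 errors


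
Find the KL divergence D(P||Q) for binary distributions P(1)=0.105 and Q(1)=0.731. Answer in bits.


KL = p*log2(p/q) + (1-p)*log2((1-p)/(1-q)) = 0.105*log2(0.105/0.731) + 0.895*log2(0.895/0.269) = 1.2582

1.2582 bits
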